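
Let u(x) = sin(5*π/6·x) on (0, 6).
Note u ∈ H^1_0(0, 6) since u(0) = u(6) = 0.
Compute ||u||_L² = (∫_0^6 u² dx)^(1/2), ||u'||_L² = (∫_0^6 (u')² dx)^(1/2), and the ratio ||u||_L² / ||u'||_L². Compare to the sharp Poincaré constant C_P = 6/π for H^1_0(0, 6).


||u||_L² / ||u'||_L² = 6/(5*π) < C_P = 6/π.

u(x) = sin(5*π/6·x), so u'(x) = 5*π*cos(5*π*x/6)/6.
Writing u(x) = A·sin(kπx/L) with A = 1 and k = 5, use ∫_0^L sin²(kπx/L) dx = L/2 and ∫_0^L cos²(kπx/L) dx = L/2.
u² = 1·sin²(5*π/6·x) and (u')² = 25*π^2/36·cos²(5*π/6·x), and each of sin², cos² integrates to L/2 = 3 over (0, 6).
∫_0^6 u² dx = 3, so ||u||_L² = sqrt(3).
∫_0^6 (u')² dx = 25*π^2/12, so ||u'||_L² = 5*sqrt(3)*π/6.
Ratio ||u||_L² / ||u'||_L² = 6/(5*π).
Sharp Poincaré constant on H^1_0(0, 6) is C_P = L/π = 6/π, achieved by sin(π/6·x).
This is the k = 5 harmonic; the ratio L/(kπ) is strictly less than C_P = L/π, consistent with the sharp inequality ||u||_L² ≤ C_P ||u'||_L².


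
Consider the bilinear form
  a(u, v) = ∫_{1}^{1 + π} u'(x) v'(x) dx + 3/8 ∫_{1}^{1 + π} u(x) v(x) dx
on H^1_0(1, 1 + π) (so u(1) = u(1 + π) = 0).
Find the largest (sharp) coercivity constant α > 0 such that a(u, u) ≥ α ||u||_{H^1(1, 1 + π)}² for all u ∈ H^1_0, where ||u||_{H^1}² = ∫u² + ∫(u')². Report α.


α = 11/16

Coercivity of a(·,·) on H^1_0(1, 1 + π) means a(u, u) ≥ α ||u||_{H^1}² for every u ∈ H^1_0.
The interval has length L = π, and Poincaré/coercivity depend only on L. Here a(u, u) = ∫(u')² + (3/8)·∫u².
Here 0 < c = 3/8 < 1. The condition a(u,u) ≥ α||u||_{H^1}² reads (1−α)∫(u')² ≥ (α−c)∫u². Any admissible α is ≤ 1 (rapidly oscillating u have ∫u²/∫(u')² → 0), and α = 1 would force 0 ≥ (1−c)∫u², impossible since c < 1; so 1−α > 0. By the sharp Poincaré inequality on H^1_0 of an interval of length L, ∫(u')² ≥ (π/L)²∫u² with equality for the first sine mode sin(π(x−x₀)/L) (x₀ the left endpoint), so the inequality holds for all u iff (1−α)(π/L)² ≥ α − c, i.e. α ≤ ((π/L)² + c)/((π/L)² + 1) = (1 + c(L/π)²)/(1 + (L/π)²). With (π/L)² = 1 and c = 3/8, the largest admissible constant is α = ((π/L)² + c)/((π/L)² + 1).
Simplifying, α = 11/16.


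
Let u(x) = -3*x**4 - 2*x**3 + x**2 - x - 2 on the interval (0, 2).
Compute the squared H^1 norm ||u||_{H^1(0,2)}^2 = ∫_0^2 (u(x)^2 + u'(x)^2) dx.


||u||_{H^1}^2 = 36054/7

The H^1 norm (squared) on an interval (0, L) is
  ||u||_{H^1}^2 = ∫_0^L u(x)^2 dx + ∫_0^L u'(x)^2 dx.
Compute u'(x) = -12*x**3 - 6*x**2 + 2*x - 1.
Then u(x)^2 = 9*x**8 + 12*x**7 - 2*x**6 + 2*x**5 + 17*x**4 + 6*x**3 - 3*x**2 + 4*x + 4 and u'(x)^2 = 144*x**6 + 144*x**5 - 12*x**4 + 16*x**2 - 4*x + 1.
Integrate each monomial from 0 to 2 using ∫_0^2 c·x^n dx = c·2^(n+1)/(n+1):
  ∫_0^2 u(x)^2 dx = ∫_0^2 (9*x^8 + 12*x^7 - 2*x^6 + 2*x^5 + 17*x^4 + 6*x^3 - 3*x^2 + 4*x + 4) dx. Term by term:
    ∫_0^2 9*x^8 dx = 512;  ∫_0^2 12*x^7 dx = 384;  ∫_0^2 -2*x^6 dx = -256/7;
    ∫_0^2 2*x^5 dx = 64/3;  ∫_0^2 17*x^4 dx = 544/5;  ∫_0^2 6*x^3 dx = 24;
    ∫_0^2 -3*x^2 dx = -8;  ∫_0^2 4*x dx = 8;  ∫_0^2 4 dx = 8.
  Sum: 512 + 384 − 256/7 + 64/3 + 544/5 + 24 − 8 + 8 + 8 = 107264/105.
  ∫_0^2 u'(x)^2 dx = ∫_0^2 (144*x^6 + 144*x^5 - 12*x^4 + 16*x^2 - 4*x + 1) dx. Term by term:
    ∫_0^2 144*x^6 dx = 18432/7;  ∫_0^2 144*x^5 dx = 1536;  ∫_0^2 -12*x^4 dx = -384/5;
    ∫_0^2 16*x^2 dx = 128/3;  ∫_0^2 -4*x dx = -8;  ∫_0^2 1 dx = 2.
  Sum: 18432/7 + 1536 − 384/5 + 128/3 − 8 + 2 = 433546/105.
Adding: ||u||_{H^1}^2 = 107264/105 + 433546/105 = 36054/7.


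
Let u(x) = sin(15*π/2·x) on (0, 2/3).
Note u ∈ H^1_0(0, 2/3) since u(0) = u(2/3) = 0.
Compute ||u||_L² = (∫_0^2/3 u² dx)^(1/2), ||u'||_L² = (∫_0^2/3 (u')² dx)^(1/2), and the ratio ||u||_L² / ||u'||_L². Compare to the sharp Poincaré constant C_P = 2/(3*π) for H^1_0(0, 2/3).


||u||_L² / ||u'||_L² = 2/(15*π) < C_P = 2/(3*π).

u(x) = sin(15*π/2·x), so u'(x) = 15*π*cos(15*π*x/2)/2.
Writing u(x) = A·sin(kπx/L) with A = 1 and k = 5, use ∫_0^L sin²(kπx/L) dx = L/2 and ∫_0^L cos²(kπx/L) dx = L/2.
u² = 1·sin²(15*π/2·x) and (u')² = 225*π^2/4·cos²(15*π/2·x), and each of sin², cos² integrates to L/2 = 1/3 over (0, 2/3).
∫_0^2/3 u² dx = 1/3, so ||u||_L² = sqrt(3)/3.
∫_0^2/3 (u')² dx = 75*π^2/4, so ||u'||_L² = 5*sqrt(3)*π/2.
Ratio ||u||_L² / ||u'||_L² = 2/(15*π).
Sharp Poincaré constant on H^1_0(0, 2/3) is C_P = L/π = 2/(3*π), achieved by sin(3*π/2·x).
This is the k = 5 harmonic; the ratio L/(kπ) is strictly less than C_P = L/π, consistent with the sharp inequality ||u||_L² ≤ C_P ||u'||_L².


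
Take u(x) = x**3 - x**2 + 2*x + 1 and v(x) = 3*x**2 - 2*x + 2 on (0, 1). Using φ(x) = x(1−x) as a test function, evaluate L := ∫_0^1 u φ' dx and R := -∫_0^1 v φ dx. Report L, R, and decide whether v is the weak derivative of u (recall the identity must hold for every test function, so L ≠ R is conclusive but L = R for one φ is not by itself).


LHS = -19/60, RHS = -19/60. Yes, v = u' weakly.

u(x) = x**3 - x**2 + 2*x + 1, classical derivative u'(x) = 3*x**2 - 2*x + 2.
φ(x) = x(1−x), so φ'(x) = 1 - 2*x.
Note φ(0) = φ(1) = 0, so the boundary term u·φ vanishes.
LHS = ∫_0^1 u(x) φ'(x) dx = ∫_0^1 (-2*x^4 + 3*x^3 - 5*x^2 + 1) dx. Term by term:
  ∫_0^1 -2*x^4 dx = -2/5;  ∫_0^1 3*x^3 dx = 3/4;  ∫_0^1 -5*x^2 dx = -5/3;
  ∫_0^1 1 dx = 1.
Sum: -2/5 + 3/4 − 5/3 + 1 = -19/60.
So LHS = -19/60.
∫_0^1 v(x) φ(x) dx = ∫_0^1 (-3*x^4 + 5*x^3 - 4*x^2 + 2*x) dx. Term by term:
  ∫_0^1 -3*x^4 dx = -3/5;  ∫_0^1 5*x^3 dx = 5/4;  ∫_0^1 -4*x^2 dx = -4/3;
  ∫_0^1 2*x dx = 1.
Sum: -3/5 + 5/4 − 4/3 + 1 = 19/60.
So RHS = -∫_0^1 v(x) φ(x) dx = -19/60.
LHS = RHS, so the identity holds for this test φ.
Moreover u is smooth here and v(x) = u'(x) = 3*x**2 - 2*x + 2 pointwise, so the identity holds for every test function. Hence v is the weak derivative of u.


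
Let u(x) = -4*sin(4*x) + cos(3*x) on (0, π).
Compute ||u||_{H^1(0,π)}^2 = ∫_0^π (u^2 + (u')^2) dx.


||u||_{H^1(0,π)}^2 = -640/7 + 141*π

u'(x) = -3*sin(3*x) - 16*cos(4*x).
Expand u² and (u')² and integrate term by term on (0, π), using: for integers n ≥ 1, ∫_0^π sin²(nx) dx = ∫_0^π cos²(nx) dx = π/2; for n ≠ n', ∫_0^π sin(nx)sin(n'x) dx = ∫_0^π cos(nx)cos(n'x) dx = 0; and by product-to-sum, ∫_0^π sin(nx)cos(n'x) dx = ½∫_0^π [sin((n+n')x) + sin((n−n')x)] dx, which is 0 when n+n' is even and 2n/(n²−n'²) when n+n' is odd (it need not vanish on (0, π)).
  u² squared terms: (-4)²·∫sin(4x)² dx = 16·π/2 = 8*π;  (1)²·∫cos(3x)² dx = 1·π/2 = π/2.
  u² cross terms: 2·(-4)·(1)·∫sin(4x)·cos(3x) dx = -8·(8/7) = -64/7.
  So ∫_0^π u² dx = 8*π + π/2 − 64/7 = -64/7 + 17*π/2.
  (u')² squared terms: (-16)²·∫cos(4x)² dx = 256·π/2 = 128*π;  (-3)²·∫sin(3x)² dx = 9·π/2 = 9*π/2.
  (u')² cross terms: 2·(-16)·(-3)·∫cos(4x)·sin(3x) dx = 96·(-6/7) = -576/7.
  So ∫_0^π (u')² dx = 128*π + 9*π/2 − 576/7 = -576/7 + 265*π/2.
||u||_{H^1}^2 = (-64/7 + 17*π/2) + (-576/7 + 265*π/2) = -640/7 + 141*π.


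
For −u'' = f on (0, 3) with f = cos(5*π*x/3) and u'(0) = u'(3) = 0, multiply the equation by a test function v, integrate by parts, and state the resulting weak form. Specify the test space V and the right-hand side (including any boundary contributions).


V = H^1(0, 3) (no boundary constraint on v; u is determined up to an additive constant); weak form: ∫_0^3 u'v' dx = ∫_0^3 (cos(5*π*x/3)) v dx for all v ∈ V.

Multiply both sides by a test function v and integrate from 0 to 3:
  ∫_0^3 −u''(x) v(x) dx = ∫_0^3 f(x) v(x) dx.
Integrate the LHS by parts once:
  ∫_0^3 −u'' v dx = −[u'(x) v(x)]_0^3 + ∫_0^3 u'(x) v'(x) dx.
Thus ∫_0^3 u'(x) v'(x) dx = ∫_0^3 f(x) v(x) dx + [u'(x) v(x)]_0^3.
Choose V so that boundary terms are either known or forced to vanish.
u has homogeneous Neumann: u'(0) = u'(3) = 0. So [u' v]_0^3 = 0·v(3) − 0·v(0) = 0 for any v; take V = H^1(0, 3).
Weak formulation: find u (satisfying any essential BC) such that ∫_0^3 u'(x) v'(x) dx = ∫_0^3 f v dx for all v ∈ V (homogeneous Neumann, so boundary terms vanish).
Substituting f(x) = cos(5*π*x/3), the right-hand side is ∫_0^3 (cos(5*π*x/3)) v dx.
Compatibility check (pure Neumann): taking v ≡ 1 ∈ V gives 0 = ∫_0^3 f dx + (0) − (0), i.e. ∫_0^3 f dx must equal u'(0) − u'(3) = 0. Indeed ∫_0^3 (cos(5*π*x/3)) dx = 0, so the data are compatible. The solution is then unique only up to an additive constant (fix it e.g. by requiring ∫_0^3 u dx = 0).


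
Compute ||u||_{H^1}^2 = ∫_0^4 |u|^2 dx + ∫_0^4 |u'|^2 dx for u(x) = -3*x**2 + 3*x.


||u||_{H^1}^2 = 6996/5

The H^1 norm (squared) on an interval (0, L) is
  ||u||_{H^1}^2 = ∫_0^L u(x)^2 dx + ∫_0^L u'(x)^2 dx.
Compute u'(x) = 3 - 6*x.
Then u(x)^2 = 9*x**4 - 18*x**3 + 9*x**2 and u'(x)^2 = 36*x**2 - 36*x + 9.
Integrate each monomial from 0 to 4 using ∫_0^4 c·x^n dx = c·4^(n+1)/(n+1):
  ∫_0^4 u(x)^2 dx = ∫_0^4 (9*x^4 - 18*x^3 + 9*x^2) dx. Term by term:
    ∫_0^4 9*x^4 dx = 9216/5;  ∫_0^4 -18*x^3 dx = -1152;  ∫_0^4 9*x^2 dx = 192.
  Sum: 9216/5 − 1152 + 192 = 4416/5.
  ∫_0^4 u'(x)^2 dx = ∫_0^4 (36*x^2 - 36*x + 9) dx. Term by term:
    ∫_0^4 36*x^2 dx = 768;  ∫_0^4 -36*x dx = -288;  ∫_0^4 9 dx = 36.
  Sum: 768 − 288 + 36 = 516.
Adding: ||u||_{H^1}^2 = 4416/5 + 516 = 6996/5.


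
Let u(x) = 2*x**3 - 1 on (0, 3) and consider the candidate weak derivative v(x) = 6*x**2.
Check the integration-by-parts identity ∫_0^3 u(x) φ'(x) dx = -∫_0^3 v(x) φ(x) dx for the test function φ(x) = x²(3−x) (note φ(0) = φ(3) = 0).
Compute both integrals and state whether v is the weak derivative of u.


LHS = -729/5, RHS = -729/5. Yes, v = u' weakly.

u(x) = 2*x**3 - 1, classical derivative u'(x) = 6*x**2.
φ(x) = x²(3−x), so φ'(x) = 3*x*(2 - x).
Note φ(0) = φ(3) = 0, so the boundary term u·φ vanishes.
LHS = ∫_0^3 u(x) φ'(x) dx = ∫_0^3 (-6*x^5 + 12*x^4 + 3*x^2 - 6*x) dx. Term by term:
  ∫_0^3 -6*x^5 dx = -729;  ∫_0^3 12*x^4 dx = 2916/5;  ∫_0^3 3*x^2 dx = 27;
  ∫_0^3 -6*x dx = -27.
Sum: -729 + 2916/5 + 27 − 27 = -729/5.
So LHS = -729/5.
∫_0^3 v(x) φ(x) dx = ∫_0^3 (-6*x^5 + 18*x^4) dx. Term by term:
  ∫_0^3 -6*x^5 dx = -729;  ∫_0^3 18*x^4 dx = 4374/5.
Sum: -729 + 4374/5 = 729/5.
So RHS = -∫_0^3 v(x) φ(x) dx = -729/5.
LHS = RHS, so the identity holds for this test φ.
Moreover u is smooth here and v(x) = u'(x) = 6*x**2 pointwise, so the identity holds for every test function. Hence v is the weak derivative of u.


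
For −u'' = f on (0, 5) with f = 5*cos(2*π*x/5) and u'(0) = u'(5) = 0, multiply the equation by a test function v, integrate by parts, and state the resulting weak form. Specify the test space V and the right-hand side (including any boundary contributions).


V = H^1(0, 5) (no boundary constraint on v; u is determined up to an additive constant); weak form: ∫_0^5 u'v' dx = ∫_0^5 (5*cos(2*π*x/5)) v dx for all v ∈ V.

Multiply both sides by a test function v and integrate from 0 to 5:
  ∫_0^5 −u''(x) v(x) dx = ∫_0^5 f(x) v(x) dx.
Integrate the LHS by parts once:
  ∫_0^5 −u'' v dx = −[u'(x) v(x)]_0^5 + ∫_0^5 u'(x) v'(x) dx.
Thus ∫_0^5 u'(x) v'(x) dx = ∫_0^5 f(x) v(x) dx + [u'(x) v(x)]_0^5.
Choose V so that boundary terms are either known or forced to vanish.
u has homogeneous Neumann: u'(0) = u'(5) = 0. So [u' v]_0^5 = 0·v(5) − 0·v(0) = 0 for any v; take V = H^1(0, 5).
Weak formulation: find u (satisfying any essential BC) such that ∫_0^5 u'(x) v'(x) dx = ∫_0^5 f v dx for all v ∈ V (homogeneous Neumann, so boundary terms vanish).
Substituting f(x) = 5*cos(2*π*x/5), the right-hand side is ∫_0^5 (5*cos(2*π*x/5)) v dx.
Compatibility check (pure Neumann): taking v ≡ 1 ∈ V gives 0 = ∫_0^5 f dx + (0) − (0), i.e. ∫_0^5 f dx must equal u'(0) − u'(5) = 0. Indeed ∫_0^5 (5*cos(2*π*x/5)) dx = 0, so the data are compatible. The solution is then unique only up to an additive constant (fix it e.g. by requiring ∫_0^5 u dx = 0).


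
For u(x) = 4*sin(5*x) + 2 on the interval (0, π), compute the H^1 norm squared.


||u||_{H^1(0,π)}^2 = 32/5 + 212*π

u'(x) = 20*cos(5*x).
Expand u² and (u')² and integrate term by term on (0, π), using: for integers n ≥ 1, ∫_0^π sin²(nx) dx = ∫_0^π cos²(nx) dx = π/2; for n ≠ n', ∫_0^π sin(nx)sin(n'x) dx = ∫_0^π cos(nx)cos(n'x) dx = 0; and by product-to-sum, ∫_0^π sin(nx)cos(n'x) dx = ½∫_0^π [sin((n+n')x) + sin((n−n')x)] dx, which is 0 when n+n' is even and 2n/(n²−n'²) when n+n' is odd (it need not vanish on (0, π)). For the constant mode: ∫_0^π 1 dx = π, ∫_0^π cos(nx) dx = 0, ∫_0^π sin(nx) dx = (1−(−1)^n)/n.
  u² squared terms: (2)²·∫1 dx = 4·π = 4*π;  (4)²·∫sin(5x)² dx = 16·π/2 = 8*π.
  u² cross terms: 2·(2)·(4)·∫1·sin(5x) dx = 16·(2/5) = 32/5.
  So ∫_0^π u² dx = 4*π + 8*π + 32/5 = 32/5 + 12*π.
  (u')² squared terms: (20)²·∫cos(5x)² dx = 400·π/2 = 200*π.
  So ∫_0^π (u')² dx = 200*π.
||u||_{H^1}^2 = (32/5 + 12*π) + (200*π) = 32/5 + 212*π.


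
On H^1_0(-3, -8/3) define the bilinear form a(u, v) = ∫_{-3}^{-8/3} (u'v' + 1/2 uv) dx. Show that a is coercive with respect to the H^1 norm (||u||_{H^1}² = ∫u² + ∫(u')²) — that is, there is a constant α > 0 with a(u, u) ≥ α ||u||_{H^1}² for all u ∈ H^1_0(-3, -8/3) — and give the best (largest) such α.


α = (1 + 18*π^2)/(2*(1 + 9*π^2))

Coercivity of a(·,·) on H^1_0(-3, -8/3) means a(u, u) ≥ α ||u||_{H^1}² for every u ∈ H^1_0.
The interval has length L = 1/3, and Poincaré/coercivity depend only on L. Here a(u, u) = ∫(u')² + (1/2)·∫u².
Here 0 < c = 1/2 < 1. The condition a(u,u) ≥ α||u||_{H^1}² reads (1−α)∫(u')² ≥ (α−c)∫u². Any admissible α is ≤ 1 (rapidly oscillating u have ∫u²/∫(u')² → 0), and α = 1 would force 0 ≥ (1−c)∫u², impossible since c < 1; so 1−α > 0. By the sharp Poincaré inequality on H^1_0 of an interval of length L, ∫(u')² ≥ (π/L)²∫u² with equality for the first sine mode sin(π(x−x₀)/L) (x₀ the left endpoint), so the inequality holds for all u iff (1−α)(π/L)² ≥ α − c, i.e. α ≤ ((π/L)² + c)/((π/L)² + 1) = (1 + c(L/π)²)/(1 + (L/π)²). With (π/L)² = 9*π^2 and c = 1/2, the largest admissible constant is α = ((π/L)² + c)/((π/L)² + 1).
Simplifying, α = (1 + 18*π^2)/(2*(1 + 9*π^2)).


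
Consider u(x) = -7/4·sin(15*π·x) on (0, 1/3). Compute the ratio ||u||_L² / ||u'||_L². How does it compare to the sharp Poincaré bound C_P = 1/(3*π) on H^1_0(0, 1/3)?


||u||_L² / ||u'||_L² = 1/(15*π) < C_P = 1/(3*π).

u(x) = -7/4·sin(15*π·x), so u'(x) = -105*π*cos(15*π*x)/4.
Writing u(x) = A·sin(kπx/L) with A = -7/4 and k = 5, use ∫_0^L sin²(kπx/L) dx = L/2 and ∫_0^L cos²(kπx/L) dx = L/2.
u² = 49/16·sin²(15*π·x) and (u')² = 11025*π^2/16·cos²(15*π·x), and each of sin², cos² integrates to L/2 = 1/6 over (0, 1/3).
∫_0^1/3 u² dx = 49/96, so ||u||_L² = 7*sqrt(6)/24.
∫_0^1/3 (u')² dx = 3675*π^2/32, so ||u'||_L² = 35*sqrt(6)*π/8.
Ratio ||u||_L² / ||u'||_L² = 1/(15*π).
Sharp Poincaré constant on H^1_0(0, 1/3) is C_P = L/π = 1/(3*π), achieved by sin(3*π·x).
This is the k = 5 harmonic; the ratio L/(kπ) is strictly less than C_P = L/π, consistent with the sharp inequality ||u||_L² ≤ C_P ||u'||_L².


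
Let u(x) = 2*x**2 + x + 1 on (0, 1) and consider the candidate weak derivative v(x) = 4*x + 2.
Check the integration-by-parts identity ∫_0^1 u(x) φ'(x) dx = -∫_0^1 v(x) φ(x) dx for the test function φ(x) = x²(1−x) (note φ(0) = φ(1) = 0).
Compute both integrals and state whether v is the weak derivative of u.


LHS = -17/60, RHS = -11/30. No, v is not the weak derivative of u.

u(x) = 2*x**2 + x + 1, classical derivative u'(x) = 4*x + 1.
φ(x) = x²(1−x), so φ'(x) = x*(2 - 3*x).
Note φ(0) = φ(1) = 0, so the boundary term u·φ vanishes.
LHS = ∫_0^1 u(x) φ'(x) dx = ∫_0^1 (-6*x^4 + x^3 - x^2 + 2*x) dx. Term by term:
  ∫_0^1 -6*x^4 dx = -6/5;  ∫_0^1 x^3 dx = 1/4;  ∫_0^1 -x^2 dx = -1/3;
  ∫_0^1 2*x dx = 1.
Sum: -6/5 + 1/4 − 1/3 + 1 = -17/60.
So LHS = -17/60.
∫_0^1 v(x) φ(x) dx = ∫_0^1 (-4*x^4 + 2*x^3 + 2*x^2) dx. Term by term:
  ∫_0^1 -4*x^4 dx = -4/5;  ∫_0^1 2*x^3 dx = 1/2;  ∫_0^1 2*x^2 dx = 2/3.
Sum: -4/5 + 1/2 + 2/3 = 11/30.
So RHS = -∫_0^1 v(x) φ(x) dx = -11/30.
LHS − RHS = 1/12 ≠ 0, so the identity fails.
(For a valid weak derivative the identity must hold for EVERY test function, in particular this one. The failure shows v is NOT the weak derivative of u.)
Correct weak derivative would be u'(x) = 4*x + 1.


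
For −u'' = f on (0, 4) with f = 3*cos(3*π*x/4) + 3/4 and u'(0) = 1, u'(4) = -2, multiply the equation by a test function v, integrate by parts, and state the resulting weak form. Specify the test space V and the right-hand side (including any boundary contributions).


V = H^1(0, 4) (v unrestricted at boundary; u is determined up to an additive constant); weak form: ∫_0^4 u'v' dx = ∫_0^4 (3*cos(3*π*x/4) + 3/4) v dx − 2·v(4) − v(0) for all v ∈ V.

Multiply both sides by a test function v and integrate from 0 to 4:
  ∫_0^4 −u''(x) v(x) dx = ∫_0^4 f(x) v(x) dx.
Integrate the LHS by parts once:
  ∫_0^4 −u'' v dx = −[u'(x) v(x)]_0^4 + ∫_0^4 u'(x) v'(x) dx.
Thus ∫_0^4 u'(x) v'(x) dx = ∫_0^4 f(x) v(x) dx + [u'(x) v(x)]_0^4.
Choose V so that boundary terms are either known or forced to vanish.
u has inhomogeneous Neumann u'(0) = 1, u'(4) = -2. [u' v]_0^4 = (-2)·v(4) − (1)·v(0) = − 2·v(4) − v(0). Take V = H^1(0, 4); boundary term becomes part of RHS.
Weak formulation: find u (satisfying any essential BC) such that ∫_0^4 u'(x) v'(x) dx = ∫_0^4 f v dx − 2·v(4) − v(0) for all v ∈ V (Neumann data are natural BCs: they enter the RHS as boundary terms).
Substituting f(x) = 3*cos(3*π*x/4) + 3/4, the right-hand side is ∫_0^4 (3*cos(3*π*x/4) + 3/4) v dx − 2·v(4) − v(0).
Compatibility check (pure Neumann): taking v ≡ 1 ∈ V gives 0 = ∫_0^4 f dx + (-2) − (1), i.e. ∫_0^4 f dx must equal u'(0) − u'(4) = 3. Indeed ∫_0^4 (3*cos(3*π*x/4) + 3/4) dx = 3, so the data are compatible. The solution is then unique only up to an additive constant (fix it e.g. by requiring ∫_0^4 u dx = 0).


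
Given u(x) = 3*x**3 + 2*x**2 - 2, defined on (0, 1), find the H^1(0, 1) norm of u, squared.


||u||_{H^1}^2 = 881/21

The H^1 norm (squared) on an interval (0, L) is
  ||u||_{H^1}^2 = ∫_0^L u(x)^2 dx + ∫_0^L u'(x)^2 dx.
Compute u'(x) = 9*x**2 + 4*x.
Then u(x)^2 = 9*x**6 + 12*x**5 + 4*x**4 - 12*x**3 - 8*x**2 + 4 and u'(x)^2 = 81*x**4 + 72*x**3 + 16*x**2.
Integrate each monomial from 0 to 1 using ∫_0^1 c·x^n dx = c·1^(n+1)/(n+1):
  ∫_0^1 u(x)^2 dx = ∫_0^1 (9*x^6 + 12*x^5 + 4*x^4 - 12*x^3 - 8*x^2 + 4) dx. Term by term:
    ∫_0^1 9*x^6 dx = 9/7;  ∫_0^1 12*x^5 dx = 2;  ∫_0^1 4*x^4 dx = 4/5;
    ∫_0^1 -12*x^3 dx = -3;  ∫_0^1 -8*x^2 dx = -8/3;  ∫_0^1 4 dx = 4.
  Sum: 9/7 + 2 + 4/5 − 3 − 8/3 + 4 = 254/105.
  ∫_0^1 u'(x)^2 dx = ∫_0^1 (81*x^4 + 72*x^3 + 16*x^2) dx. Term by term:
    ∫_0^1 81*x^4 dx = 81/5;  ∫_0^1 72*x^3 dx = 18;  ∫_0^1 16*x^2 dx = 16/3.
  Sum: 81/5 + 18 + 16/3 = 593/15.
Adding: ||u||_{H^1}^2 = 254/105 + 593/15 = 881/21.


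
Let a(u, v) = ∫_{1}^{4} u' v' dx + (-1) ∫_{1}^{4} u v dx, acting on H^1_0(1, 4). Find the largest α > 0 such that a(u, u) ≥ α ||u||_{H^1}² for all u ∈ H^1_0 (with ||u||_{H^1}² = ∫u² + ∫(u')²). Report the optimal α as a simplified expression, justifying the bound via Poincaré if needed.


α = (-9 + π^2)/(9 + π^2)

Coercivity of a(·,·) on H^1_0(1, 4) means a(u, u) ≥ α ||u||_{H^1}² for every u ∈ H^1_0.
The interval has length L = 3, and Poincaré/coercivity depend only on L. Here a(u, u) = ∫(u')² + (-1)·∫u².
Here c = -1 < 0 with |c| < (π/L)² = π^2/9, so coercivity still holds. The condition a(u,u) ≥ α||u||_{H^1}² reads (1−α)∫(u')² ≥ (α−c)∫u². Any admissible α is ≤ 1 (rapidly oscillating u have ∫u²/∫(u')² → 0), and α = 1 would force 0 ≥ (1−c)∫u², impossible since c < 1; so 1−α > 0. By the sharp Poincaré inequality on H^1_0 of an interval of length L, ∫(u')² ≥ (π/L)²∫u² with equality for the first sine mode sin(π(x−x₀)/L) (x₀ the left endpoint), so the inequality holds for all u iff (1−α)(π/L)² ≥ α − c, i.e. α ≤ ((π/L)² + c)/((π/L)² + 1) = (1 + c(L/π)²)/(1 + (L/π)²). (Direct route, valid since c ≤ 0: Poincaré gives c∫u² ≥ c(L/π)²∫(u')², so a(u,u) ≥ (1 + c(L/π)²)∫(u')², while ||u||_{H^1}² ≤ (1 + (L/π)²)∫(u')²; dividing yields the same α.) With (π/L)² = π^2/9 and c = -1, the largest admissible constant is α = ((π/L)² + c)/((π/L)² + 1).
Simplifying, α = (-9 + π^2)/(9 + π^2).


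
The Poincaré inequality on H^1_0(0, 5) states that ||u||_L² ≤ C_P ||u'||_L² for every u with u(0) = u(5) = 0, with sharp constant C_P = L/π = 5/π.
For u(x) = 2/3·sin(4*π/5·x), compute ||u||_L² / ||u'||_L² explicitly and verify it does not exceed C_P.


||u||_L² / ||u'||_L² = 5/(4*π) < C_P = 5/π.

u(x) = 2/3·sin(4*π/5·x), so u'(x) = 8*π*cos(4*π*x/5)/15.
Writing u(x) = A·sin(kπx/L) with A = 2/3 and k = 4, use ∫_0^L sin²(kπx/L) dx = L/2 and ∫_0^L cos²(kπx/L) dx = L/2.
u² = 4/9·sin²(4*π/5·x) and (u')² = 64*π^2/225·cos²(4*π/5·x), and each of sin², cos² integrates to L/2 = 5/2 over (0, 5).
∫_0^5 u² dx = 10/9, so ||u||_L² = sqrt(10)/3.
∫_0^5 (u')² dx = 32*π^2/45, so ||u'||_L² = 4*sqrt(10)*π/15.
Ratio ||u||_L² / ||u'||_L² = 5/(4*π).
Sharp Poincaré constant on H^1_0(0, 5) is C_P = L/π = 5/π, achieved by sin(π/5·x).
This is the k = 4 harmonic; the ratio L/(kπ) is strictly less than C_P = L/π, consistent with the sharp inequality ||u||_L² ≤ C_P ||u'||_L².


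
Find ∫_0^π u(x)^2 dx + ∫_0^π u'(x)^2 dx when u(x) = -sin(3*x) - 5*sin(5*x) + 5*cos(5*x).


||u||_{H^1(0,π)}^2 = 655*π

u'(x) = -25*sin(5*x) - 3*cos(3*x) - 25*cos(5*x).
Expand u² and (u')² and integrate term by term on (0, π), using: for integers n ≥ 1, ∫_0^π sin²(nx) dx = ∫_0^π cos²(nx) dx = π/2; for n ≠ n', ∫_0^π sin(nx)sin(n'x) dx = ∫_0^π cos(nx)cos(n'x) dx = 0; and by product-to-sum, ∫_0^π sin(nx)cos(n'x) dx = ½∫_0^π [sin((n+n')x) + sin((n−n')x)] dx, which is 0 when n+n' is even and 2n/(n²−n'²) when n+n' is odd (it need not vanish on (0, π)).
  u² squared terms: (-1)²·∫sin(3x)² dx = 1·π/2 = π/2;  (-5)²·∫sin(5x)² dx = 25·π/2 = 25*π/2;  (5)²·∫cos(5x)² dx = 25·π/2 = 25*π/2.
  u² cross terms: 2·(-1)·(-5)·∫sin(3x)·sin(5x) dx = 10·(0) = 0;  2·(-1)·(5)·∫sin(3x)·cos(5x) dx = -10·(0) = 0;  2·(-5)·(5)·∫sin(5x)·cos(5x) dx = -50·(0) = 0.
  So ∫_0^π u² dx = π/2 + 25*π/2 + 25*π/2 + 0 + 0 + 0 = 51*π/2.
  (u')² squared terms: (-25)²·∫cos(5x)² dx = 625·π/2 = 625*π/2;  (-25)²·∫sin(5x)² dx = 625·π/2 = 625*π/2;  (-3)²·∫cos(3x)² dx = 9·π/2 = 9*π/2.
  (u')² cross terms: 2·(-25)·(-25)·∫cos(5x)·sin(5x) dx = 1250·(0) = 0;  2·(-25)·(-3)·∫cos(5x)·cos(3x) dx = 150·(0) = 0;  2·(-25)·(-3)·∫sin(5x)·cos(3x) dx = 150·(0) = 0.
  So ∫_0^π (u')² dx = 625*π/2 + 625*π/2 + 9*π/2 + 0 + 0 + 0 = 1259*π/2.
||u||_{H^1}^2 = (51*π/2) + (1259*π/2) = 655*π.


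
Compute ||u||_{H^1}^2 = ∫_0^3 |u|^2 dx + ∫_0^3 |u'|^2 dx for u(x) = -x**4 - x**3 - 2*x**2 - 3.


||u||_{H^1}^2 = 343107/20

The H^1 norm (squared) on an interval (0, L) is
  ||u||_{H^1}^2 = ∫_0^L u(x)^2 dx + ∫_0^L u'(x)^2 dx.
Compute u'(x) = -4*x**3 - 3*x**2 - 4*x.
Then u(x)^2 = x**8 + 2*x**7 + 5*x**6 + 4*x**5 + 10*x**4 + 6*x**3 + 12*x**2 + 9 and u'(x)^2 = 16*x**6 + 24*x**5 + 41*x**4 + 24*x**3 + 16*x**2.
Integrate each monomial from 0 to 3 using ∫_0^3 c·x^n dx = c·3^(n+1)/(n+1):
  ∫_0^3 u(x)^2 dx = ∫_0^3 (x^8 + 2*x^7 + 5*x^6 + 4*x^5 + 10*x^4 + 6*x^3 + 12*x^2 + 9) dx. Term by term:
    ∫_0^3 x^8 dx = 2187;  ∫_0^3 2*x^7 dx = 6561/4;  ∫_0^3 5*x^6 dx = 10935/7;
    ∫_0^3 4*x^5 dx = 486;  ∫_0^3 10*x^4 dx = 486;  ∫_0^3 6*x^3 dx = 243/2;
    ∫_0^3 12*x^2 dx = 108;  ∫_0^3 9 dx = 27.
  Sum: 2187 + 6561/4 + 10935/7 + 486 + 486 + 243/2 + 108 + 27 = 185301/28.
  ∫_0^3 u'(x)^2 dx = ∫_0^3 (16*x^6 + 24*x^5 + 41*x^4 + 24*x^3 + 16*x^2) dx. Term by term:
    ∫_0^3 16*x^6 dx = 34992/7;  ∫_0^3 24*x^5 dx = 2916;  ∫_0^3 41*x^4 dx = 9963/5;
    ∫_0^3 24*x^3 dx = 486;  ∫_0^3 16*x^2 dx = 144.
  Sum: 34992/7 + 2916 + 9963/5 + 486 + 144 = 368811/35.
Adding: ||u||_{H^1}^2 = 185301/28 + 368811/35 = 343107/20.


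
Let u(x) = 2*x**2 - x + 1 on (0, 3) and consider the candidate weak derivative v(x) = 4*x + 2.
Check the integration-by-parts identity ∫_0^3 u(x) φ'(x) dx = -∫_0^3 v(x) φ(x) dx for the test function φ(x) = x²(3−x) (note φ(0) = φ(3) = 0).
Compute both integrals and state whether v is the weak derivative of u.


LHS = -837/20, RHS = -621/10. No, v is not the weak derivative of u.

u(x) = 2*x**2 - x + 1, classical derivative u'(x) = 4*x - 1.
φ(x) = x²(3−x), so φ'(x) = 3*x*(2 - x).
Note φ(0) = φ(3) = 0, so the boundary term u·φ vanishes.
LHS = ∫_0^3 u(x) φ'(x) dx = ∫_0^3 (-6*x^4 + 15*x^3 - 9*x^2 + 6*x) dx. Term by term:
  ∫_0^3 -6*x^4 dx = -1458/5;  ∫_0^3 15*x^3 dx = 1215/4;  ∫_0^3 -9*x^2 dx = -81;
  ∫_0^3 6*x dx = 27.
Sum: -1458/5 + 1215/4 − 81 + 27 = -837/20.
So LHS = -837/20.
∫_0^3 v(x) φ(x) dx = ∫_0^3 (-4*x^4 + 10*x^3 + 6*x^2) dx. Term by term:
  ∫_0^3 -4*x^4 dx = -972/5;  ∫_0^3 10*x^3 dx = 405/2;  ∫_0^3 6*x^2 dx = 54.
Sum: -972/5 + 405/2 + 54 = 621/10.
So RHS = -∫_0^3 v(x) φ(x) dx = -621/10.
LHS − RHS = 81/4 ≠ 0, so the identity fails.
(For a valid weak derivative the identity must hold for EVERY test function, in particular this one. The failure shows v is NOT the weak derivative of u.)
Correct weak derivative would be u'(x) = 4*x - 1.


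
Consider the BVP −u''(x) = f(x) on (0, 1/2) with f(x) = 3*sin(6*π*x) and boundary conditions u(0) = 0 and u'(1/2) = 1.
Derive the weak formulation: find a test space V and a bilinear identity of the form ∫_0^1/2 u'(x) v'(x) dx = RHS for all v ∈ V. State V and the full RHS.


V = {v ∈ H^1(0, 1/2) : v(0) = 0} (test functions vanish at x = 0 where u is specified); weak form: ∫_0^1/2 u'v' dx = ∫_0^1/2 (3*sin(6*π*x)) v dx + v(1/2) for all v ∈ V.

Multiply both sides by a test function v and integrate from 0 to 1/2:
  ∫_0^1/2 −u''(x) v(x) dx = ∫_0^1/2 f(x) v(x) dx.
Integrate the LHS by parts once:
  ∫_0^1/2 −u'' v dx = −[u'(x) v(x)]_0^1/2 + ∫_0^1/2 u'(x) v'(x) dx.
Thus ∫_0^1/2 u'(x) v'(x) dx = ∫_0^1/2 f(x) v(x) dx + [u'(x) v(x)]_0^1/2.
Choose V so that boundary terms are either known or forced to vanish.
Mixed BC: u(0) = 0 (Dirichlet) and u'(1/2) = 1 (Neumann). Define V = {v ∈ H^1(0, 1/2) : v(0) = 0}. Then [u' v]_0^1/2 = u'(1/2)·v(1/2) − u'(0)·0 = v(1/2).
Weak formulation: find u (satisfying any essential BC) such that ∫_0^1/2 u'(x) v'(x) dx = ∫_0^1/2 f v dx + v(1/2) for all v ∈ V (Dirichlet at 0 absorbed into V; Neumann datum at x = 1/2 contributes the boundary term).
Substituting f(x) = 3*sin(6*π*x), the right-hand side is ∫_0^1/2 (3*sin(6*π*x)) v dx + v(1/2).


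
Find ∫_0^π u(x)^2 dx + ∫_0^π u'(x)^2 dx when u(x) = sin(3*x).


||u||_{H^1(0,π)}^2 = 5*π

u'(x) = 3*cos(3*x).
Expand u² and (u')² and integrate term by term on (0, π), using: for integers n ≥ 1, ∫_0^π sin²(nx) dx = ∫_0^π cos²(nx) dx = π/2; for n ≠ n', ∫_0^π sin(nx)sin(n'x) dx = ∫_0^π cos(nx)cos(n'x) dx = 0; and by product-to-sum, ∫_0^π sin(nx)cos(n'x) dx = ½∫_0^π [sin((n+n')x) + sin((n−n')x)] dx, which is 0 when n+n' is even and 2n/(n²−n'²) when n+n' is odd (it need not vanish on (0, π)).
  u² squared terms: (1)²·∫sin(3x)² dx = 1·π/2 = π/2.
  So ∫_0^π u² dx = π/2.
  (u')² squared terms: (3)²·∫cos(3x)² dx = 9·π/2 = 9*π/2.
  So ∫_0^π (u')² dx = 9*π/2.
||u||_{H^1}^2 = (π/2) + (9*π/2) = 5*π.


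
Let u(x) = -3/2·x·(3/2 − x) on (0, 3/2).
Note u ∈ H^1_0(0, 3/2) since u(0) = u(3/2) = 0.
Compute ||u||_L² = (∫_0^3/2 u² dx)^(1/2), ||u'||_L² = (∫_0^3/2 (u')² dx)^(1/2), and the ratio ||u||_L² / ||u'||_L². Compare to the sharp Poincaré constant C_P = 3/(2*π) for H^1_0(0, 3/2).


||u||_L² / ||u'||_L² = 3*sqrt(10)/20 < C_P = 3/(2*π).

u(x) = -3/2·x·(3/2 − x), so u'(x) = 3*x - 9/4.
u(x) = -3/2·x·(3/2 − x) vanishes at x = 0 and x = 3/2, so u ∈ H^1_0(0, 3/2). Differentiate via the product rule and integrate the resulting polynomials term by term.
  ∫_0^3/2 u² dx = ∫_0^3/2 (9*x^4/4 - 27*x^3/4 + 81*x^2/16) dx. Term by term:
    ∫_0^3/2 9*x^4/4 dx = 2187/640;  ∫_0^3/2 -27*x^3/4 dx = -2187/256;  ∫_0^3/2 81*x^2/16 dx = 729/128.
  Sum: 2187/640 − 2187/256 + 729/128 = 729/1280.
  ∫_0^3/2 (u')² dx = ∫_0^3/2 (9*x^2 - 27*x/2 + 81/16) dx. Term by term:
    ∫_0^3/2 9*x^2 dx = 81/8;  ∫_0^3/2 -27*x/2 dx = -243/16;  ∫_0^3/2 81/16 dx = 243/32.
  Sum: 81/8 − 243/16 + 243/32 = 81/32.
∫_0^3/2 u² dx = 729/1280, so ||u||_L² = 27*sqrt(5)/80.
∫_0^3/2 (u')² dx = 81/32, so ||u'||_L² = 9*sqrt(2)/8.
Ratio ||u||_L² / ||u'||_L² = 3*sqrt(10)/20.
Sharp Poincaré constant on H^1_0(0, 3/2) is C_P = L/π = 3/(2*π), achieved by sin(2*π/3·x).
A polynomial bump cannot attain the sharp Poincaré constant (only the first sine eigenfunction does), so the ratio is strictly less than C_P, consistent with ||u||_L² ≤ C_P ||u'||_L².


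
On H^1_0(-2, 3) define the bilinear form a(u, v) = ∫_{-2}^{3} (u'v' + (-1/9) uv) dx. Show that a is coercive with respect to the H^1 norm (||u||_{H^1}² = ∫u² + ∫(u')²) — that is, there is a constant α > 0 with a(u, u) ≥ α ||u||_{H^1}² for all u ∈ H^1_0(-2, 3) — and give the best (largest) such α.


α = (-25/9 + π^2)/(π^2 + 25)

Coercivity of a(·,·) on H^1_0(-2, 3) means a(u, u) ≥ α ||u||_{H^1}² for every u ∈ H^1_0.
The interval has length L = 5, and Poincaré/coercivity depend only on L. Here a(u, u) = ∫(u')² + (-1/9)·∫u².
Here c = -1/9 < 0 with |c| < (π/L)² = π^2/25, so coercivity still holds. The condition a(u,u) ≥ α||u||_{H^1}² reads (1−α)∫(u')² ≥ (α−c)∫u². Any admissible α is ≤ 1 (rapidly oscillating u have ∫u²/∫(u')² → 0), and α = 1 would force 0 ≥ (1−c)∫u², impossible since c < 1; so 1−α > 0. By the sharp Poincaré inequality on H^1_0 of an interval of length L, ∫(u')² ≥ (π/L)²∫u² with equality for the first sine mode sin(π(x−x₀)/L) (x₀ the left endpoint), so the inequality holds for all u iff (1−α)(π/L)² ≥ α − c, i.e. α ≤ ((π/L)² + c)/((π/L)² + 1) = (1 + c(L/π)²)/(1 + (L/π)²). (Direct route, valid since c ≤ 0: Poincaré gives c∫u² ≥ c(L/π)²∫(u')², so a(u,u) ≥ (1 + c(L/π)²)∫(u')², while ||u||_{H^1}² ≤ (1 + (L/π)²)∫(u')²; dividing yields the same α.) With (π/L)² = π^2/25 and c = -1/9, the largest admissible constant is α = ((π/L)² + c)/((π/L)² + 1).
Simplifying, α = (-25/9 + π^2)/(π^2 + 25).


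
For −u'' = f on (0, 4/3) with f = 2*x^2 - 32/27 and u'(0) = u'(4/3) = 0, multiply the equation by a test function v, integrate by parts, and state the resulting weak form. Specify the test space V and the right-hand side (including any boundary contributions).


V = H^1(0, 4/3) (no boundary constraint on v; u is determined up to an additive constant); weak form: ∫_0^4/3 u'v' dx = ∫_0^4/3 (2*x^2 - 32/27) v dx for all v ∈ V.

Multiply both sides by a test function v and integrate from 0 to 4/3:
  ∫_0^4/3 −u''(x) v(x) dx = ∫_0^4/3 f(x) v(x) dx.
Integrate the LHS by parts once:
  ∫_0^4/3 −u'' v dx = −[u'(x) v(x)]_0^4/3 + ∫_0^4/3 u'(x) v'(x) dx.
Thus ∫_0^4/3 u'(x) v'(x) dx = ∫_0^4/3 f(x) v(x) dx + [u'(x) v(x)]_0^4/3.
Choose V so that boundary terms are either known or forced to vanish.
u has homogeneous Neumann: u'(0) = u'(4/3) = 0. So [u' v]_0^4/3 = 0·v(4/3) − 0·v(0) = 0 for any v; take V = H^1(0, 4/3).
Weak formulation: find u (satisfying any essential BC) such that ∫_0^4/3 u'(x) v'(x) dx = ∫_0^4/3 f v dx for all v ∈ V (homogeneous Neumann, so boundary terms vanish).
Substituting f(x) = 2*x^2 - 32/27, the right-hand side is ∫_0^4/3 (2*x^2 - 32/27) v dx.
Compatibility check (pure Neumann): taking v ≡ 1 ∈ V gives 0 = ∫_0^4/3 f dx + (0) − (0), i.e. ∫_0^4/3 f dx must equal u'(0) − u'(4/3) = 0. Indeed ∫_0^4/3 (2*x^2 - 32/27) dx = 0, so the data are compatible. The solution is then unique only up to an additive constant (fix it e.g. by requiring ∫_0^4/3 u dx = 0).


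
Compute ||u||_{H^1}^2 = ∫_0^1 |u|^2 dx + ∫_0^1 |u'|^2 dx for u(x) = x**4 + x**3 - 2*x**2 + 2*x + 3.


||u||_{H^1}^2 = 24677/1260

The H^1 norm (squared) on an interval (0, L) is
  ||u||_{H^1}^2 = ∫_0^L u(x)^2 dx + ∫_0^L u'(x)^2 dx.
Compute u'(x) = 4*x**3 + 3*x**2 - 4*x + 2.
Then u(x)^2 = x**8 + 2*x**7 - 3*x**6 + 14*x**4 - 2*x**3 - 8*x**2 + 12*x + 9 and u'(x)^2 = 16*x**6 + 24*x**5 - 23*x**4 - 8*x**3 + 28*x**2 - 16*x + 4.
Integrate each monomial from 0 to 1 using ∫_0^1 c·x^n dx = c·1^(n+1)/(n+1):
  ∫_0^1 u(x)^2 dx = ∫_0^1 (x^8 + 2*x^7 - 3*x^6 + 14*x^4 - 2*x^3 - 8*x^2 + 12*x + 9) dx. Term by term:
    ∫_0^1 x^8 dx = 1/9;  ∫_0^1 2*x^7 dx = 1/4;  ∫_0^1 -3*x^6 dx = -3/7;
    ∫_0^1 14*x^4 dx = 14/5;  ∫_0^1 -2*x^3 dx = -1/2;  ∫_0^1 -8*x^2 dx = -8/3;
    ∫_0^1 12*x dx = 6;  ∫_0^1 9 dx = 9.
  Sum: 1/9 + 1/4 − 3/7 + 14/5 − 1/2 − 8/3 + 6 + 9 = 18353/1260.
  ∫_0^1 u'(x)^2 dx = ∫_0^1 (16*x^6 + 24*x^5 - 23*x^4 - 8*x^3 + 28*x^2 - 16*x + 4) dx. Term by term:
    ∫_0^1 16*x^6 dx = 16/7;  ∫_0^1 24*x^5 dx = 4;  ∫_0^1 -23*x^4 dx = -23/5;
    ∫_0^1 -8*x^3 dx = -2;  ∫_0^1 28*x^2 dx = 28/3;  ∫_0^1 -16*x dx = -8;
    ∫_0^1 4 dx = 4.
  Sum: 16/7 + 4 − 23/5 − 2 + 28/3 − 8 + 4 = 527/105.
Adding: ||u||_{H^1}^2 = 18353/1260 + 527/105 = 24677/1260.


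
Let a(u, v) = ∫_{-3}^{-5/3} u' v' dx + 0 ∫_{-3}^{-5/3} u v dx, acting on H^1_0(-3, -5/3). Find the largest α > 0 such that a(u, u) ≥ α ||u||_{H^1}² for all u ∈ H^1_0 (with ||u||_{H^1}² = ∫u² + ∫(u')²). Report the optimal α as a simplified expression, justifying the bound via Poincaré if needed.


α = 9*π^2/(16 + 9*π^2)

Coercivity of a(·,·) on H^1_0(-3, -5/3) means a(u, u) ≥ α ||u||_{H^1}² for every u ∈ H^1_0.
The interval has length L = 4/3, and Poincaré/coercivity depend only on L. Here a(u, u) = ∫(u')² + (0)·∫u².
Here c = 0, so a(u,u) = ∫(u')² alone. The condition a(u,u) ≥ α||u||_{H^1}² reads (1−α)∫(u')² ≥ (α−c)∫u². Any admissible α is ≤ 1 (rapidly oscillating u have ∫u²/∫(u')² → 0), and α = 1 would force 0 ≥ (1−c)∫u², impossible since c < 1; so 1−α > 0. By the sharp Poincaré inequality on H^1_0 of an interval of length L, ∫(u')² ≥ (π/L)²∫u² with equality for the first sine mode sin(π(x−x₀)/L) (x₀ the left endpoint), so the inequality holds for all u iff (1−α)(π/L)² ≥ α − c, i.e. α ≤ ((π/L)² + c)/((π/L)² + 1) = (1 + c(L/π)²)/(1 + (L/π)²). (Direct route, valid since c ≤ 0: Poincaré gives c∫u² ≥ c(L/π)²∫(u')², so a(u,u) ≥ (1 + c(L/π)²)∫(u')², while ||u||_{H^1}² ≤ (1 + (L/π)²)∫(u')²; dividing yields the same α.) With (π/L)² = 9*π^2/16 and c = 0, the largest admissible constant is α = ((π/L)² + c)/((π/L)² + 1).
Simplifying, α = 9*π^2/(16 + 9*π^2).


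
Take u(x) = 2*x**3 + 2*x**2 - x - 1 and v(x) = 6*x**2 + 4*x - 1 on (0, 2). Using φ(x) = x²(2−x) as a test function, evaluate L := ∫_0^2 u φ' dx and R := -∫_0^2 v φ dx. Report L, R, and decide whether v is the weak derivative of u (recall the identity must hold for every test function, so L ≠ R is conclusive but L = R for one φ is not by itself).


LHS = -268/15, RHS = -268/15. Yes, v = u' weakly.

u(x) = 2*x**3 + 2*x**2 - x - 1, classical derivative u'(x) = 6*x**2 + 4*x - 1.
φ(x) = x²(2−x), so φ'(x) = x*(4 - 3*x).
Note φ(0) = φ(2) = 0, so the boundary term u·φ vanishes.
LHS = ∫_0^2 u(x) φ'(x) dx = ∫_0^2 (-6*x^5 + 2*x^4 + 11*x^3 - x^2 - 4*x) dx. Term by term:
  ∫_0^2 -6*x^5 dx = -64;  ∫_0^2 2*x^4 dx = 64/5;  ∫_0^2 11*x^3 dx = 44;
  ∫_0^2 -x^2 dx = -8/3;  ∫_0^2 -4*x dx = -8.
Sum: -64 + 64/5 + 44 − 8/3 − 8 = -268/15.
So LHS = -268/15.
∫_0^2 v(x) φ(x) dx = ∫_0^2 (-6*x^5 + 8*x^4 + 9*x^3 - 2*x^2) dx. Term by term:
  ∫_0^2 -6*x^5 dx = -64;  ∫_0^2 8*x^4 dx = 256/5;  ∫_0^2 9*x^3 dx = 36;
  ∫_0^2 -2*x^2 dx = -16/3.
Sum: -64 + 256/5 + 36 − 16/3 = 268/15.
So RHS = -∫_0^2 v(x) φ(x) dx = -268/15.
LHS = RHS, so the identity holds for this test φ.
Moreover u is smooth here and v(x) = u'(x) = 6*x**2 + 4*x - 1 pointwise, so the identity holds for every test function. Hence v is the weak derivative of u.


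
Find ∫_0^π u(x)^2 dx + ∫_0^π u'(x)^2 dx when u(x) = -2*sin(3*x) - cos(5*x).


||u||_{H^1(0,π)}^2 = 33*π

u'(x) = 5*sin(5*x) - 6*cos(3*x).
Expand u² and (u')² and integrate term by term on (0, π), using: for integers n ≥ 1, ∫_0^π sin²(nx) dx = ∫_0^π cos²(nx) dx = π/2; for n ≠ n', ∫_0^π sin(nx)sin(n'x) dx = ∫_0^π cos(nx)cos(n'x) dx = 0; and by product-to-sum, ∫_0^π sin(nx)cos(n'x) dx = ½∫_0^π [sin((n+n')x) + sin((n−n')x)] dx, which is 0 when n+n' is even and 2n/(n²−n'²) when n+n' is odd (it need not vanish on (0, π)).
  u² squared terms: (-1)²·∫cos(5x)² dx = 1·π/2 = π/2;  (-2)²·∫sin(3x)² dx = 4·π/2 = 2*π.
  u² cross terms: 2·(-1)·(-2)·∫cos(5x)·sin(3x) dx = 4·(0) = 0.
  So ∫_0^π u² dx = π/2 + 2*π + 0 = 5*π/2.
  (u')² squared terms: (-6)²·∫cos(3x)² dx = 36·π/2 = 18*π;  (5)²·∫sin(5x)² dx = 25·π/2 = 25*π/2.
  (u')² cross terms: 2·(-6)·(5)·∫cos(3x)·sin(5x) dx = -60·(0) = 0.
  So ∫_0^π (u')² dx = 18*π + 25*π/2 + 0 = 61*π/2.
||u||_{H^1}^2 = (5*π/2) + (61*π/2) = 33*π.


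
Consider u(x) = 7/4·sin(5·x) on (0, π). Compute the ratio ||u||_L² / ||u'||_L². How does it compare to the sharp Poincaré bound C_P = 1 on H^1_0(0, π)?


||u||_L² / ||u'||_L² = 1/5 < C_P = 1.

u(x) = 7/4·sin(5·x), so u'(x) = 35*cos(5*x)/4.
Writing u(x) = A·sin(kπx/L) with A = 7/4 and k = 5, use ∫_0^L sin²(kπx/L) dx = L/2 and ∫_0^L cos²(kπx/L) dx = L/2.
u² = 49/16·sin²(5·x) and (u')² = 1225/16·cos²(5·x), and each of sin², cos² integrates to L/2 = π/2 over (0, π).
∫_0^π u² dx = 49*π/32, so ||u||_L² = 7*sqrt(2)*sqrt(π)/8.
∫_0^π (u')² dx = 1225*π/32, so ||u'||_L² = 35*sqrt(2)*sqrt(π)/8.
Ratio ||u||_L² / ||u'||_L² = 1/5.
Sharp Poincaré constant on H^1_0(0, π) is C_P = L/π = 1, achieved by sin(x).
This is the k = 5 harmonic; the ratio L/(kπ) is strictly less than C_P = L/π, consistent with the sharp inequality ||u||_L² ≤ C_P ||u'||_L².


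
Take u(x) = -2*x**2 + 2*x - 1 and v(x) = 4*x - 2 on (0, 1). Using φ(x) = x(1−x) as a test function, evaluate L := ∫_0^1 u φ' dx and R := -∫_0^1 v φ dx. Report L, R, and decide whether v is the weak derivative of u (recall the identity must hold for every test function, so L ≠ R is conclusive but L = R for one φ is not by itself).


LHS = 0, RHS = 0. No, v is not the weak derivative of u.

u(x) = -2*x**2 + 2*x - 1, classical derivative u'(x) = 2 - 4*x.
φ(x) = x(1−x), so φ'(x) = 1 - 2*x.
Note φ(0) = φ(1) = 0, so the boundary term u·φ vanishes.
LHS = ∫_0^1 u(x) φ'(x) dx = ∫_0^1 (4*x^3 - 6*x^2 + 4*x - 1) dx. Term by term:
  ∫_0^1 4*x^3 dx = 1;  ∫_0^1 -6*x^2 dx = -2;  ∫_0^1 4*x dx = 2;
  ∫_0^1 -1 dx = -1.
Sum: 1 − 2 + 2 − 1 = 0.
So LHS = 0.
∫_0^1 v(x) φ(x) dx = ∫_0^1 (-4*x^3 + 6*x^2 - 2*x) dx. Term by term:
  ∫_0^1 -4*x^3 dx = -1;  ∫_0^1 6*x^2 dx = 2;  ∫_0^1 -2*x dx = -1.
Sum: -1 + 2 − 1 = 0.
So RHS = -∫_0^1 v(x) φ(x) dx = 0.
LHS = RHS, so the identity holds for this particular φ. But this is necessary, not sufficient: a weak derivative must satisfy the identity for EVERY test function in C_c^∞(0, 1).
Here u is smooth, so its weak derivative equals its classical derivative u'(x) = 2 - 4*x. Since v(x) = 4*x - 2 ≠ u'(x), v is NOT the weak derivative of u — the agreement for this single φ is a coincidence (the difference v − u' happens to be L²-orthogonal to this φ).
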